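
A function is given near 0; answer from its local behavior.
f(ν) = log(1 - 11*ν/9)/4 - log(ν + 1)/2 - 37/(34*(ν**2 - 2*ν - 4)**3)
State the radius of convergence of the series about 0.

Denominator factor (ν**2 - 2*ν - 4)^3: discriminant 20, real irrational roots 1 + sqrt(5) and 1 - sqrt(5); poles of order 3, moduli 1 + sqrt(5) and -1 + sqrt(5).
Branch term (1/4)*log(1 - ν/(9/11)): its argument vanishes at ν = 9/11, a logarithmic branch point, modulus 9/11.
Branch term (-1/2)*log(1 - ν/(-1)): its argument vanishes at ν = -1, a logarithmic branch point, modulus 1.
The radius of convergence is the smallest modulus among the singular points: 9/11.

The radius of convergence is 9/11.


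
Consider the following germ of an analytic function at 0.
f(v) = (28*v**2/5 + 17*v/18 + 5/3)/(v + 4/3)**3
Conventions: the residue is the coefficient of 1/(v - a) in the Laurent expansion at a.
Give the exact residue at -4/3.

At the order-3 pole -4/3 set g(v) = (v - (-4/3))^3*f(v) = 28*v**2/5 + 17*v/18 + 5/3.
Order-3 pole: residue = g''(a)/2; g''(-4/3) = 56/5, so the residue is 28/5.

The residue is 28/5.


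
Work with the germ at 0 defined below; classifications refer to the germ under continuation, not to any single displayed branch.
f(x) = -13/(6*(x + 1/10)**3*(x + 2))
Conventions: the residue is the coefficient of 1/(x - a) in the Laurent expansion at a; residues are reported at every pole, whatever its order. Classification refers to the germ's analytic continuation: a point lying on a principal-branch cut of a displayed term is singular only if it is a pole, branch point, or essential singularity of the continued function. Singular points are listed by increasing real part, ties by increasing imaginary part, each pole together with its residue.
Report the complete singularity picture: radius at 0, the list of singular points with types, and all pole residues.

Radius of convergence at 0: 1/10.
At -2: a pole of order 1; residue 6500/20577.
At -1/10: a pole of order 3; residue -6500/20577.

Denominator factor (x + 2): pole of order 1 at -2, modulus 2.
Denominator factor (x + 1/10)^3: pole of order 3 at -1/10, modulus 1/10.
The radius of convergence is the smallest modulus among the singular points: 1/10.
At the order-1 pole -2 set g(x) = (x - (-2))*f(x) = -13/(6*(x + 1/10)**3).
Simple pole: residue = g(a) at a = -2, which is 6500/20577.
At the order-3 pole -1/10 set g(x) = (x - (-1/10))^3*f(x) = -13/(6*(x + 2)).
Order-3 pole: residue = g''(a)/2; g''(-1/10) = -13000/20577, so the residue is -6500/20577.
List the singular points by increasing real part (a conjugate pair: the negative imaginary part first).


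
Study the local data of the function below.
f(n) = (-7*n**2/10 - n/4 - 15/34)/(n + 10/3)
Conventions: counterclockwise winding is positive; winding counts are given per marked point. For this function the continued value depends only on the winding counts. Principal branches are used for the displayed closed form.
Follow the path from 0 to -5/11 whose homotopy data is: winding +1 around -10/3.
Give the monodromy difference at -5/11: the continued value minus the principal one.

The function is rational, hence single-valued: continuing it around any pole returns the same value, so the difference is 0.

Continued minus principal equals 0.


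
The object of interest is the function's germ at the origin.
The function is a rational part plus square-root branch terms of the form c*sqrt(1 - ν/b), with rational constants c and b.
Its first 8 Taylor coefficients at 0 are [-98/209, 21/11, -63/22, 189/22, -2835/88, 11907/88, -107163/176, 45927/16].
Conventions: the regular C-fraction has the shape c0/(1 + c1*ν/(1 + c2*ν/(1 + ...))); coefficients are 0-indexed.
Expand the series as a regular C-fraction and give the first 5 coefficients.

The regular C-fraction coefficients are [-98/209, 57/14, -18/7, -7/8, 31/8].

Taylor coefficients (read off): a_0 = -98/209, a_1 = 21/11, a_2 = -63/22, a_3 = 189/22, a_4 = -2835/88.
c0 = a_0 = -98/209. Peel one level at a time: if S = 1 + c*ν/S' with S'(0) = 1, then c is the ν-coefficient of S and S' = c*ν/(S - 1).
S_1 = c0/f = 1 + (57/14)*ν + (513/49)*ν^2 + ...; c1 = 57/14.
S_2 = c1*ν/(S_1 - 1) = 1 + (-18/7)*ν + (-9/4)*ν^2 + ...; c2 = -18/7.
S_3 = c2*ν/(S_2 - 1) = 1 + (-7/8)*ν + (217/64)*ν^2 + ...; c3 = -7/8.
S_4 = c3*ν/(S_3 - 1) = 1 + (31/8)*ν + ...; c4 = 31/8.


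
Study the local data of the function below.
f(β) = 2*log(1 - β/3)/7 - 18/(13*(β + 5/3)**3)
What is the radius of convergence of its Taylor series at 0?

Denominator factor (β + 5/3)^3: pole of order 3 at -5/3, modulus 5/3.
Branch term (2/7)*log(1 - β/(3)): its argument vanishes at β = 3, a logarithmic branch point, modulus 3.
The radius of convergence is the smallest modulus among the singular points: 5/3.

The radius of convergence is 5/3.


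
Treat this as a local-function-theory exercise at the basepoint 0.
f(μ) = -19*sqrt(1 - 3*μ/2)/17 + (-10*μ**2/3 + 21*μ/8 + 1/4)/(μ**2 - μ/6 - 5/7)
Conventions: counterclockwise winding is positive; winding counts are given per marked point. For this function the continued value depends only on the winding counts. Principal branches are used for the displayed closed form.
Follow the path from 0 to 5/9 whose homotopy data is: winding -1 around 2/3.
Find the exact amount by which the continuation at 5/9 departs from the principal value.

The rational part is single-valued and drops out of the difference; each branch term changes only by its own monodromy.
(-19/17)*sqrt(1 - μ/(2/3)): winding -1 is odd, the square root flips sign, contributing -2*(-19/17)*sqrt(1 - (5/9)/(2/3)) = -2*(-19/17)*sqrt(1/6) = (19/51)*sqrt(6).
Summing the contributions at μ = 5/9 gives (19/51)*sqrt(6).

Continued minus principal equals (19/51)*sqrt(6).


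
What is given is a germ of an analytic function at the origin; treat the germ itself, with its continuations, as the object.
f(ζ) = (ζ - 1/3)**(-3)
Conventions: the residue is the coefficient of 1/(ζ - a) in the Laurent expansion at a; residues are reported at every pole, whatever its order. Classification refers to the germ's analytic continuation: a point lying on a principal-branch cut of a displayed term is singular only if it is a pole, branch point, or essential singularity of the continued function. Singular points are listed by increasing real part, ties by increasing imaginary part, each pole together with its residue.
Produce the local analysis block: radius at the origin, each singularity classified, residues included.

Radius of convergence at 0: 1/3.
At 1/3: a pole of order 3; residue 0.

Denominator factor (ζ - 1/3)^3: pole of order 3 at 1/3, modulus 1/3.
The radius of convergence is the smallest modulus among the singular points: 1/3.
At the order-3 pole 1/3 set g(ζ) = (ζ - (1/3))^3*f(ζ) = 1.
Order-3 pole: residue = g''(a)/2; g''(1/3) = 0, so the residue is 0.


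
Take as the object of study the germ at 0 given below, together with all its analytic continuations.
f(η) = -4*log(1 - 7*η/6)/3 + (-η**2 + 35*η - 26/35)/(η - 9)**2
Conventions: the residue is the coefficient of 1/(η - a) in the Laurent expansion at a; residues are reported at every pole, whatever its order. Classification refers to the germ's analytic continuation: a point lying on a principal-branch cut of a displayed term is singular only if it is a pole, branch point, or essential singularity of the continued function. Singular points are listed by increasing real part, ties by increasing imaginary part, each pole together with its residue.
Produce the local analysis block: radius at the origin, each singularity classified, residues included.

Radius of convergence at 0: 6/7.
At 6/7: a logarithmic branch point.
At 9: a pole of order 2; residue 17.

Denominator factor (η - 9)^2: pole of order 2 at 9, modulus 9.
Branch term (-4/3)*log(1 - η/(6/7)): its argument vanishes at η = 6/7, a logarithmic branch point, modulus 6/7.
The radius of convergence is the smallest modulus among the singular points: 6/7.
The branch term is analytic at 9 and contributes nothing to the residue; only the rational part matters.
At the order-2 pole 9 set g(η) = (η - (9))^2*(rational part) = -η**2 + 35*η - 26/35.
Order-2 pole: residue = g'(a); g'(9) = 17, so the residue is 17.
List the singular points by increasing real part (a conjugate pair: the negative imaginary part first).


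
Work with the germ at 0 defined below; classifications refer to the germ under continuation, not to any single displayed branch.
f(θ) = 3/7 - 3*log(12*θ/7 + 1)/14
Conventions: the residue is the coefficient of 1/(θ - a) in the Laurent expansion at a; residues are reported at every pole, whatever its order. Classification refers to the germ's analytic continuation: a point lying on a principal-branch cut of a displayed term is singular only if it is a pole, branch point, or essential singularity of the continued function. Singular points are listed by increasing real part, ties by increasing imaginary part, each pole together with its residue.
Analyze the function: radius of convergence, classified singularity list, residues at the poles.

Branch term (-3/14)*log(1 - θ/(-7/12)): its argument vanishes at θ = -7/12, a logarithmic branch point, modulus 7/12.
The radius of convergence is the smallest modulus among the singular points: 7/12.

Radius of convergence at 0: 7/12.
At -7/12: a logarithmic branch point.


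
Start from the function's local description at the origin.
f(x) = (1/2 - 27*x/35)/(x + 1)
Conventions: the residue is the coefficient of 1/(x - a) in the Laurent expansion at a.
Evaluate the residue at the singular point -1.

The residue is 89/70.

At the order-1 pole -1 set g(x) = (x - (-1))*f(x) = 1/2 - 27*x/35.
Simple pole: residue = g(a) at a = -1, which is 89/70.


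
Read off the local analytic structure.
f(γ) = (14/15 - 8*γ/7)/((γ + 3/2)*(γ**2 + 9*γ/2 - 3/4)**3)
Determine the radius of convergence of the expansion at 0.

Denominator factor (γ**2 + 9*γ/2 - 3/4)^3: discriminant 93/4, real irrational roots -9/4 + (1/4)*sqrt(93) and -9/4 - (1/4)*sqrt(93); poles of order 3, moduli -9/4 + (1/4)*sqrt(93) and 9/4 + (1/4)*sqrt(93).
Denominator factor (γ + 3/2): pole of order 1 at -3/2, modulus 3/2.
The radius of convergence is the smallest modulus among the singular points: -9/4 + (1/4)*sqrt(93).

The radius of convergence is -9/4 + (1/4)*sqrt(93).


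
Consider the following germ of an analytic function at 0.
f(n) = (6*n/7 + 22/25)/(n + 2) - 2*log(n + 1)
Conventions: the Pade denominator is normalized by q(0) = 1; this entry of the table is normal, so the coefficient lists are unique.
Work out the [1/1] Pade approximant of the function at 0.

Taylor coefficients needed (expand at 0): a_0 = 11/25, a_1 = -627/350, a_2 = 627/700.
Write the denominator as Q(n) = 1 + q1*n. Requiring Q*f - P = O(n^3) with deg P <= 1 kills the coefficients of n^2..n^2 in Q*f:
  n^2: a_2 + q1*a_1 = 0, i.e. 627/700 + (-627/350)*q1 = 0.
Solving this linear system: q1 = 1/2.
The numerator is Q*f truncated at degree 1: P0 = a_0 = 11/25; P1 = a_1 + q1*a_0 = -11/7.

The Pade approximant has numerator coefficients [11/25, -11/7]; denominator coefficients [1, 1/2].


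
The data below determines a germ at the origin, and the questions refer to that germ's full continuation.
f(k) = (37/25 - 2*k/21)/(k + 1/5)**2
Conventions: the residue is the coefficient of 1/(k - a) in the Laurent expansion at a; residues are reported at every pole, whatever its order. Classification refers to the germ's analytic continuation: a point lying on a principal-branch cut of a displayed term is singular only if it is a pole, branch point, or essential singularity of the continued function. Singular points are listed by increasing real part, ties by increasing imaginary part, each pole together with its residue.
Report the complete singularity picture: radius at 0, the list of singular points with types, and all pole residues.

Radius of convergence at 0: 1/5.
At -1/5: a pole of order 2; residue -2/21.

Denominator factor (k + 1/5)^2: pole of order 2 at -1/5, modulus 1/5.
The radius of convergence is the smallest modulus among the singular points: 1/5.
At the order-2 pole -1/5 set g(k) = (k - (-1/5))^2*f(k) = 37/25 - 2*k/21.
Order-2 pole: residue = g'(a); g'(-1/5) = -2/21, so the residue is -2/21.


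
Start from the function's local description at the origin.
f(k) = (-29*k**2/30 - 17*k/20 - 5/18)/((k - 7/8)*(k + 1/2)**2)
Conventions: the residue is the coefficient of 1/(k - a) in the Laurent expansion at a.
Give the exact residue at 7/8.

At the order-1 pole 7/8 set g(k) = (k - (7/8))*f(k) = (-29*k**2/30 - 17*k/20 - 5/18)/(k + 1/2)**2.
Simple pole: residue = g(a) at a = 7/8, which is -10147/10890.

The residue is -10147/10890.


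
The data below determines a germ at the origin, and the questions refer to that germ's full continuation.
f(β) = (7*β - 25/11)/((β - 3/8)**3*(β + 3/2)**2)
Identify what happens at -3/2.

The denominator factor β + 3/2 vanishes at -3/2 and appears to the power 2; the numerator there equals -281/22, nonzero, and no other factor vanishes.
Hence a pole whose order is the multiplicity, 2.

The point is a pole of order 2.


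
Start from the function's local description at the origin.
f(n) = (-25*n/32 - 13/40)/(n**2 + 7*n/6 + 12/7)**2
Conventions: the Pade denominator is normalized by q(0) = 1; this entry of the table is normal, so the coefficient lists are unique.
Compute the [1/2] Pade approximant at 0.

Taylor coefficients needed (expand at 0): a_0 = -637/5760, a_1 = -2989/25920, a_2 = 671251/1990656, a_3 = -39389777/214990848.
Write the denominator as Q(n) = 1 + q1*n + q2*n^2. Requiring Q*f - P = O(n^4) with deg P <= 1 kills the coefficients of n^2..n^3 in Q*f:
  n^2: a_2 + q1*a_1 + q2*a_0 = 0, i.e. 671251/1990656 + (-2989/25920)*q1 + (-637/5760)*q2 = 0.
  n^3: a_3 + q1*a_2 + q2*a_1 = 0, i.e. -39389777/214990848 + (671251/1990656)*q1 + (-2989/25920)*q2 = 0.
Solving this linear system: q1 = 152528425/130459716, q2 = 34378284745/18786199104.
The numerator is Q*f truncated at degree 1: P0 = a_0 = -637/5760; P1 = a_1 + q1*a_0 = -20423872133/83494218240.

The Pade approximant has numerator coefficients [-637/5760, -20423872133/83494218240]; denominator coefficients [1, 152528425/130459716, 34378284745/18786199104].


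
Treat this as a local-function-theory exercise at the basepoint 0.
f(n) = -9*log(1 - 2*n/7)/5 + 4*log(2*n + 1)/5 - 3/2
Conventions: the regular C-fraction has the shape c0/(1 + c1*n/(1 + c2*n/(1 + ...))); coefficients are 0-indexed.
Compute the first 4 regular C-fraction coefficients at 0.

Taylor coefficients (expand at 0): a_0 = -3/2, a_1 = 74/35, a_2 = -374/245, a_3 = 11048/5145.
c0 = a_0 = -3/2. Peel one level at a time: if S = 1 + c*n/S' with S'(0) = 1, then c is the n-coefficient of S and S' = c*n/(S - 1).
S_1 = c0/f = 1 + (148/105)*n + (10684/11025)*n^2 + ...; c1 = 148/105.
S_2 = c1*n/(S_1 - 1) = 1 + (-2671/3885)*n + (-99481/201243)*n^2 + ...; c2 = -2671/3885.
S_3 = c2*n/(S_2 - 1) = 1 + (-497405/691789)*n + ...; c3 = -497405/691789.

The regular C-fraction coefficients are [-3/2, 148/105, -2671/3885, -497405/691789].


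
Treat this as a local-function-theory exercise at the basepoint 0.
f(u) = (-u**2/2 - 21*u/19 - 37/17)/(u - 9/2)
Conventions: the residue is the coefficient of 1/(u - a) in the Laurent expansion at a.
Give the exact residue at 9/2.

The residue is -44639/2584.

At the order-1 pole 9/2 set g(u) = (u - (9/2))*f(u) = -u**2/2 - 21*u/19 - 37/17.
Simple pole: residue = g(a) at a = 9/2, which is -44639/2584.


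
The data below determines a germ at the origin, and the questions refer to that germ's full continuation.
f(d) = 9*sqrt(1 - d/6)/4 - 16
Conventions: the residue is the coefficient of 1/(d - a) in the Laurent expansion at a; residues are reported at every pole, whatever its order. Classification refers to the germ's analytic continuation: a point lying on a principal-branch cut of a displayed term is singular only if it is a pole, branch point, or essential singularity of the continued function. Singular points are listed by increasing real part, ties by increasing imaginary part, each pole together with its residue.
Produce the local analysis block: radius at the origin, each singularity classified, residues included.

Radius of convergence at 0: 6.
At 6: an algebraic (square-root) branch point.

Branch term (9/4)*sqrt(1 - d/(6)): its argument vanishes at d = 6, a square-root branch point, modulus 6.
The radius of convergence is the smallest modulus among the singular points: 6.


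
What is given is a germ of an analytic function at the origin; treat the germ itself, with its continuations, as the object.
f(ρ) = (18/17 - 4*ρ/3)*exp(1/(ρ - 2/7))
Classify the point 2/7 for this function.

The exponent 1/(ρ - (2/7)) has a pole at 2/7, so exp(1/(ρ - (2/7))) takes every nonzero value near it: an essential singularity (not a pole of any order).

The point is an essential singularity.


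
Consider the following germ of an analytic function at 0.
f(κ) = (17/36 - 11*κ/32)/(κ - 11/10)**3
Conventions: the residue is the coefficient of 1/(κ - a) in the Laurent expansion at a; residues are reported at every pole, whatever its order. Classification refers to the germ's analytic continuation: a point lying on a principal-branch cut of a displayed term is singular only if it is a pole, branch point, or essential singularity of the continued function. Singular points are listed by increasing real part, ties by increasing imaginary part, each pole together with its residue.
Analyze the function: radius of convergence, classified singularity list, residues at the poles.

Denominator factor (κ - 11/10)^3: pole of order 3 at 11/10, modulus 11/10.
The radius of convergence is the smallest modulus among the singular points: 11/10.
At the order-3 pole 11/10 set g(κ) = (κ - (11/10))^3*f(κ) = 17/36 - 11*κ/32.
Order-3 pole: residue = g''(a)/2; g''(11/10) = 0, so the residue is 0.

Radius of convergence at 0: 11/10.
At 11/10: a pole of order 3; residue 0.


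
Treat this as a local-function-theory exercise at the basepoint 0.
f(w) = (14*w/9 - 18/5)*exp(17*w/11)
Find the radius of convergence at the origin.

The factor exp(17*w/11) is entire and contributes no finite singular point.
The polynomial part has no poles.
No finite singular points: the Taylor series at 0 converges everywhere.

The radius of convergence is infinite.


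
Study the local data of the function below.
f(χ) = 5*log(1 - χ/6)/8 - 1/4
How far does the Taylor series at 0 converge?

Branch term (5/8)*log(1 - χ/(6)): its argument vanishes at χ = 6, a logarithmic branch point, modulus 6.
The radius of convergence is the smallest modulus among the singular points: 6.

The radius of convergence is 6.


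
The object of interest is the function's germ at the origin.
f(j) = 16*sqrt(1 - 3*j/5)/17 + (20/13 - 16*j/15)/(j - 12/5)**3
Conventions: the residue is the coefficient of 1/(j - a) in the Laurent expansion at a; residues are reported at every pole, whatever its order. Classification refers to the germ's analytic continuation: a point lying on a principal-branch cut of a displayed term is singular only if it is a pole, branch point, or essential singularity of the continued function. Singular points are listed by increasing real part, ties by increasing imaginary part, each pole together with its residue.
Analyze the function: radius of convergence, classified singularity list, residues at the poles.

Denominator factor (j - 12/5)^3: pole of order 3 at 12/5, modulus 12/5.
Branch term (16/17)*sqrt(1 - j/(5/3)): its argument vanishes at j = 5/3, a square-root branch point, modulus 5/3.
The radius of convergence is the smallest modulus among the singular points: 5/3.
The branch term is analytic at 12/5 and contributes nothing to the residue; only the rational part matters.
At the order-3 pole 12/5 set g(j) = (j - (12/5))^3*(rational part) = 20/13 - 16*j/15.
Order-3 pole: residue = g''(a)/2; g''(12/5) = 0, so the residue is 0.
List the singular points by increasing real part (a conjugate pair: the negative imaginary part first).

Radius of convergence at 0: 5/3.
At 5/3: an algebraic (square-root) branch point.
At 12/5: a pole of order 3; residue 0.


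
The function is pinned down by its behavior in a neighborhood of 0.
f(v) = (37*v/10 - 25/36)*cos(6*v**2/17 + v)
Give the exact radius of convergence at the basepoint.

The factor cos(6*v**2/17 + v) is entire and contributes no finite singular point.
The polynomial part has no poles.
No finite singular points: the Taylor series at 0 converges everywhere.

The radius of convergence is infinite.


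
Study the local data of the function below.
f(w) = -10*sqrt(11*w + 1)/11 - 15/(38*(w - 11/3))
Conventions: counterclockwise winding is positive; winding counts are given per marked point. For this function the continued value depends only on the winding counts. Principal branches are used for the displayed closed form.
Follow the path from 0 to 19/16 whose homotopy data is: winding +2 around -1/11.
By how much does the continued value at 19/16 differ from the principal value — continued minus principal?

Continued minus principal equals 0.

The rational part is single-valued and drops out of the difference; each branch term changes only by its own monodromy.
(-10/11)*sqrt(1 - w/(-1/11)): winding +2 is even, the square root returns to the same sheet, contribution 0.
Summing the contributions at w = 19/16 gives 0.


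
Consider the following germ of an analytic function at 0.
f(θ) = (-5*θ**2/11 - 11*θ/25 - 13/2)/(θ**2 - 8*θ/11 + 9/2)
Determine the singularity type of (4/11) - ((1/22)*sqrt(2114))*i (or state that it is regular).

The denominator factor θ**2 - 8*θ/11 + 9/2 vanishes at (4/11) - ((1/22)*sqrt(2114))*i and appears to the power 1; the numerator there equals (-157549/33275) + ((2331/66550)*sqrt(2114))*i, nonzero, and no other factor vanishes.
Hence a pole whose order is the multiplicity, 1.

The point is a pole of order 1.


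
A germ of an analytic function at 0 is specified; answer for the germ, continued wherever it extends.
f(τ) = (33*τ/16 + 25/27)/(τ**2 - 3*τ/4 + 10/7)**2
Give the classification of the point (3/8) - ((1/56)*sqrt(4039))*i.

The point is a pole of order 2.

The denominator factor τ**2 - 3*τ/4 + 10/7 vanishes at (3/8) - ((1/56)*sqrt(4039))*i and appears to the power 2; the numerator there equals (5873/3456) - ((33/896)*sqrt(4039))*i, nonzero, and no other factor vanishes.
Hence a pole whose order is the multiplicity, 2.


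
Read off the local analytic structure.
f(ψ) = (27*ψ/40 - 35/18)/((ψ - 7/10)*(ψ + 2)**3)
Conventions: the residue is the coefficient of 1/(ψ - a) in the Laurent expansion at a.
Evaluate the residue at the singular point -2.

The residue is 26495/354294.

At the order-3 pole -2 set g(ψ) = (ψ - (-2))^3*f(ψ) = (27*ψ/40 - 35/18)/(ψ - 7/10).
Order-3 pole: residue = g''(a)/2; g''(-2) = 26495/177147, so the residue is 26495/354294.


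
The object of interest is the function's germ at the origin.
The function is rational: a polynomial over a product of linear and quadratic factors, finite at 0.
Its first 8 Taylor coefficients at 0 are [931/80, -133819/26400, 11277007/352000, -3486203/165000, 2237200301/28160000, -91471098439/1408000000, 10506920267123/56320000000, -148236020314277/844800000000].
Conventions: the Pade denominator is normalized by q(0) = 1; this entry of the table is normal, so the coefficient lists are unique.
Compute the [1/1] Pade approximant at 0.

The Pade approximant has numerator coefficients [931/80, 19750211411/288393600]; denominator coefficients [1, 690429/109240].

Taylor coefficients needed (read off): a_0 = 931/80, a_1 = -133819/26400, a_2 = 11277007/352000.
Write the denominator as Q(r) = 1 + q1*r. Requiring Q*f - P = O(r^3) with deg P <= 1 kills the coefficients of r^2..r^2 in Q*f:
  r^2: a_2 + q1*a_1 = 0, i.e. 11277007/352000 + (-133819/26400)*q1 = 0.
Solving this linear system: q1 = 690429/109240.
The numerator is Q*f truncated at degree 1: P0 = a_0 = 931/80; P1 = a_1 + q1*a_0 = 19750211411/288393600.


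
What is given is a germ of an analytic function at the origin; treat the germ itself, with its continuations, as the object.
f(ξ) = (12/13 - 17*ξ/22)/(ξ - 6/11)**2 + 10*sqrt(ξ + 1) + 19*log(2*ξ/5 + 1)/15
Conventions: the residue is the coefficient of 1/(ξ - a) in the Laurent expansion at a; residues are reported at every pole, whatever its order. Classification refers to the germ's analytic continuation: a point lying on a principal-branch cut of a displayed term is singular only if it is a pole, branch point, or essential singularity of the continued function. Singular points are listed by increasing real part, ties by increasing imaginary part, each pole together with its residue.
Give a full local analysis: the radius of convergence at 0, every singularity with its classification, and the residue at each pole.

Denominator factor (ξ - 6/11)^2: pole of order 2 at 6/11, modulus 6/11.
Branch term (19/15)*log(1 - ξ/(-5/2)): its argument vanishes at ξ = -5/2, a logarithmic branch point, modulus 5/2.
Branch term (10)*sqrt(1 - ξ/(-1)): its argument vanishes at ξ = -1, a square-root branch point, modulus 1.
The radius of convergence is the smallest modulus among the singular points: 6/11.
The branch terms are analytic at 6/11 and contribute nothing to the residue; only the rational part matters.
At the order-2 pole 6/11 set g(ξ) = (ξ - (6/11))^2*(rational part) = 12/13 - 17*ξ/22.
Order-2 pole: residue = g'(a); g'(6/11) = -17/22, so the residue is -17/22.
List the singular points by increasing real part (a conjugate pair: the negative imaginary part first).

Radius of convergence at 0: 6/11.
At -5/2: a logarithmic branch point.
At -1: an algebraic (square-root) branch point.
At 6/11: a pole of order 2; residue -17/22.


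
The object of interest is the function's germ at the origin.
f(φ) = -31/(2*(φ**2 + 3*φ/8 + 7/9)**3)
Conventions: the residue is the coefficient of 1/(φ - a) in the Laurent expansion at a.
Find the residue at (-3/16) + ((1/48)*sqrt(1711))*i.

The factor φ**2 + 3*φ/8 + 7/9 splits as (φ - a)(φ - a') with a = (-3/16) + ((1/48)*sqrt(1711))*i, a' = (-3/16) - ((1/48)*sqrt(1711))*i. At the order-3 pole a set g(φ) = (φ - a)^3*f(φ) = [-31/2] / (φ - a')^3.
Order-3 pole: residue = g''(a)/2; g''((-3/16) + ((1/48)*sqrt(1711))*i) = ((1481048064/5008988431)*sqrt(1711))*i, so the residue is ((740524032/5008988431)*sqrt(1711))*i.

The residue is ((740524032/5008988431)*sqrt(1711))*i.


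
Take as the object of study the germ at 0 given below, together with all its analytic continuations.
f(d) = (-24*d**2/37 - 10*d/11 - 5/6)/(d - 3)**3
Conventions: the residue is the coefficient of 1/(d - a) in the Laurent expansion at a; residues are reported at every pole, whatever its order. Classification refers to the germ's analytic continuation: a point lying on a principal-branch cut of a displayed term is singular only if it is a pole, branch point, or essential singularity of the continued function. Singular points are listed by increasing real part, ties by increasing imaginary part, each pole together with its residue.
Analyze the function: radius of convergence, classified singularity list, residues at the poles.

Denominator factor (d - 3)^3: pole of order 3 at 3, modulus 3.
The radius of convergence is the smallest modulus among the singular points: 3.
At the order-3 pole 3 set g(d) = (d - (3))^3*f(d) = -24*d**2/37 - 10*d/11 - 5/6.
Order-3 pole: residue = g''(a)/2; g''(3) = -48/37, so the residue is -24/37.

Radius of convergence at 0: 3.
At 3: a pole of order 3; residue -24/37.


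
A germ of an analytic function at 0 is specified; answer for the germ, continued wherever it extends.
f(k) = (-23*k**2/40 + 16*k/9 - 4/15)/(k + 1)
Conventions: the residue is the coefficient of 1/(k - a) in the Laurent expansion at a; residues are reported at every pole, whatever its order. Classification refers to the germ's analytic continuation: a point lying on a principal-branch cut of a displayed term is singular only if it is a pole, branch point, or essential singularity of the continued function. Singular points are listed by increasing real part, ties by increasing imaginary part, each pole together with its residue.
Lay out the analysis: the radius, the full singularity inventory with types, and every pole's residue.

Radius of convergence at 0: 1.
At -1: a pole of order 1; residue -943/360.

Denominator factor (k + 1): pole of order 1 at -1, modulus 1.
The radius of convergence is the smallest modulus among the singular points: 1.
At the order-1 pole -1 set g(k) = (k - (-1))*f(k) = -23*k**2/40 + 16*k/9 - 4/15.
Simple pole: residue = g(a) at a = -1, which is -943/360.


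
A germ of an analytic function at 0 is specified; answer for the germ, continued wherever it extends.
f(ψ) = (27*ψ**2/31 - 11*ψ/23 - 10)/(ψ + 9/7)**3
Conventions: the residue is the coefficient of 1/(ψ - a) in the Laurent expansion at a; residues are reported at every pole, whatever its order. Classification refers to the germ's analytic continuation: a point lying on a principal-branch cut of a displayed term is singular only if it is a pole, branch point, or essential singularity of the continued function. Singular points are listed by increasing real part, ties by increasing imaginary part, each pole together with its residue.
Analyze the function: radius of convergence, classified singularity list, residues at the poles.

Radius of convergence at 0: 9/7.
At -9/7: a pole of order 3; residue 27/31.

Denominator factor (ψ + 9/7)^3: pole of order 3 at -9/7, modulus 9/7.
The radius of convergence is the smallest modulus among the singular points: 9/7.
At the order-3 pole -9/7 set g(ψ) = (ψ - (-9/7))^3*f(ψ) = 27*ψ**2/31 - 11*ψ/23 - 10.
Order-3 pole: residue = g''(a)/2; g''(-9/7) = 54/31, so the residue is 27/31.


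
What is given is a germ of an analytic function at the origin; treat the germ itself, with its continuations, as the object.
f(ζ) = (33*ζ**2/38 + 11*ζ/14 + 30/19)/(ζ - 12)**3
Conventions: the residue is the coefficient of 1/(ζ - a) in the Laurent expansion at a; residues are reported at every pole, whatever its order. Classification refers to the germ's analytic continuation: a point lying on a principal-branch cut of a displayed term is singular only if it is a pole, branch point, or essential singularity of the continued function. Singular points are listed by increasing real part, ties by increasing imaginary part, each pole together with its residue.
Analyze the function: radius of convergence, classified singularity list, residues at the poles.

Denominator factor (ζ - 12)^3: pole of order 3 at 12, modulus 12.
The radius of convergence is the smallest modulus among the singular points: 12.
At the order-3 pole 12 set g(ζ) = (ζ - (12))^3*f(ζ) = 33*ζ**2/38 + 11*ζ/14 + 30/19.
Order-3 pole: residue = g''(a)/2; g''(12) = 33/19, so the residue is 33/38.

Radius of convergence at 0: 12.
At 12: a pole of order 3; residue 33/38.


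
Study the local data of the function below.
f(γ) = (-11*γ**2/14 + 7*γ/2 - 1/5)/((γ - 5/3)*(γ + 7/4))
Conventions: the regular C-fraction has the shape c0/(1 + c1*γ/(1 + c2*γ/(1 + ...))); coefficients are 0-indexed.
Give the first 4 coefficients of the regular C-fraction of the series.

The regular C-fraction coefficients are [12/175, 1223/70, -42207/2446, -552196/32848557].

Taylor coefficients (expand at 0): a_0 = 12/175, a_1 = -7338/6125, a_2 = 55452/214375, a_3 = -3026508/7503125.
c0 = a_0 = 12/175. Peel one level at a time: if S = 1 + c*γ/S' with S'(0) = 1, then c is the γ-coefficient of S and S' = c*γ/(S - 1).
S_1 = c0/f = 1 + (1223/70)*γ + (42207/140)*γ^2 + ...; c1 = 1223/70.
S_2 = c1*γ/(S_1 - 1) = 1 + (-42207/2446)*γ + (-3037078/10470103)*γ^2 + ...; c2 = -42207/2446.
S_3 = c2*γ/(S_2 - 1) = 1 + (-552196/32848557)*γ + ...; c3 = -552196/32848557.


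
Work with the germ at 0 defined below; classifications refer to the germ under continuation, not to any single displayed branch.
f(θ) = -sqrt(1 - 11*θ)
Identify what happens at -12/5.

The point is a regular point.

There is no denominator, hence no pole anywhere.
Branch term sqrt(1 - θ/(1/11)): argument at -12/5 is 137/5, nonzero, so -12/5 is not its branch point (a point on a principal cut is still regular for the continued germ).
So the germ continues analytically to -12/5.


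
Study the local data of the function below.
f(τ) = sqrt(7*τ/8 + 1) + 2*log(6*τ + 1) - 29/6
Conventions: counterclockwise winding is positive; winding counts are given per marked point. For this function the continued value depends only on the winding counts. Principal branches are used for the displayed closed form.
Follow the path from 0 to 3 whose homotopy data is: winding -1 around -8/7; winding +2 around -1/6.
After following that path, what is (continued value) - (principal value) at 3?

Continued minus principal equals (-(1/2)*sqrt(58)) + ((8)*pi)*i.

The rational part is single-valued and drops out of the difference; each branch term changes only by its own monodromy.
(2)*log(1 - τ/(-1/6)): each positive loop around -1/6 adds 2*pi*i to the log, so winding +2 contributes (2)*(2)*2*pi*i = (8)*pi*i.
(1)*sqrt(1 - τ/(-8/7)): winding -1 is odd, the square root flips sign, contributing -2*(1)*sqrt(1 - (3)/(-8/7)) = -2*(1)*sqrt(29/8) = -(1/2)*sqrt(58).
Summing the contributions at τ = 3 gives (-(1/2)*sqrt(58)) + ((8)*pi)*i.


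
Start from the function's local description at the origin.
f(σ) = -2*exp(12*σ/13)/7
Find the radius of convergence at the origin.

The factor exp(12*σ/13) is entire and contributes no finite singular point.
The polynomial part has no poles.
No finite singular points: the Taylor series at 0 converges everywhere.

The radius of convergence is infinite.


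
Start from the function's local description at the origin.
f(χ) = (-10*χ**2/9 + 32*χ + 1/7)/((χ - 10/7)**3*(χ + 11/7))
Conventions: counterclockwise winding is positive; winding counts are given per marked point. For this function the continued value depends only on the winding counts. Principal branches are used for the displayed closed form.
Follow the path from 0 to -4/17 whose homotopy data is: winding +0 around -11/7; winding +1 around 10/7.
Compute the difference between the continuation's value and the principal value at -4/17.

Continued minus principal equals 0.

The function is rational, hence single-valued: continuing it around any pole returns the same value, so the difference is 0.


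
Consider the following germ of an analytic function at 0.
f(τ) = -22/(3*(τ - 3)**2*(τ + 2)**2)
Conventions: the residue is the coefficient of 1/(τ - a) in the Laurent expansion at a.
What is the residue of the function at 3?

The residue is 44/375.

At the order-2 pole 3 set g(τ) = (τ - (3))^2*f(τ) = -22/(3*(τ + 2)**2).
Order-2 pole: residue = g'(a); g'(3) = 44/375, so the residue is 44/375.


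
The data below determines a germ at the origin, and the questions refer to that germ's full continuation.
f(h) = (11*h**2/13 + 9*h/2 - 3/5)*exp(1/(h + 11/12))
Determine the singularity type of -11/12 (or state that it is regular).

The exponent 1/(h - (-11/12)) has a pole at -11/12, so exp(1/(h - (-11/12))) takes every nonzero value near it: an essential singularity (not a pole of any order).

The point is an essential singularity.


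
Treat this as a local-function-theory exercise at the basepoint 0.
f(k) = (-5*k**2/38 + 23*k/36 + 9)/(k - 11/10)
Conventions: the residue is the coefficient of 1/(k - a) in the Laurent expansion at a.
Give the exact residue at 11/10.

The residue is 32639/3420.

At the order-1 pole 11/10 set g(k) = (k - (11/10))*f(k) = -5*k**2/38 + 23*k/36 + 9.
Simple pole: residue = g(a) at a = 11/10, which is 32639/3420.


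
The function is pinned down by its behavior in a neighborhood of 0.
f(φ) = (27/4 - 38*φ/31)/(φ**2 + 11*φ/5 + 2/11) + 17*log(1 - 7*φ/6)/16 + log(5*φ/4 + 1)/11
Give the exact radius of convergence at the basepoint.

The radius of convergence is 11/10 - (1/110)*sqrt(12441).

Denominator factor (φ**2 + 11*φ/5 + 2/11): discriminant 1131/275, real irrational roots -11/10 + (1/110)*sqrt(12441) and -11/10 - (1/110)*sqrt(12441); poles of order 1, moduli 11/10 - (1/110)*sqrt(12441) and 11/10 + (1/110)*sqrt(12441).
Branch term (17/16)*log(1 - φ/(6/7)): its argument vanishes at φ = 6/7, a logarithmic branch point, modulus 6/7.
Branch term (1/11)*log(1 - φ/(-4/5)): its argument vanishes at φ = -4/5, a logarithmic branch point, modulus 4/5.
The radius of convergence is the smallest modulus among the singular points: 11/10 - (1/110)*sqrt(12441).


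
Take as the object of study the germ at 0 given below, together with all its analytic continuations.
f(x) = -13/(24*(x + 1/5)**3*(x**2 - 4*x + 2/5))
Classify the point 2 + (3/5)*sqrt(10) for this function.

The denominator factor x**2 - 4*x + 2/5 vanishes at 2 + (3/5)*sqrt(10) and appears to the power 1; the numerator there equals -13/24, nonzero, and no other factor vanishes.
Hence a pole whose order is the multiplicity, 1.

The point is a pole of order 1.


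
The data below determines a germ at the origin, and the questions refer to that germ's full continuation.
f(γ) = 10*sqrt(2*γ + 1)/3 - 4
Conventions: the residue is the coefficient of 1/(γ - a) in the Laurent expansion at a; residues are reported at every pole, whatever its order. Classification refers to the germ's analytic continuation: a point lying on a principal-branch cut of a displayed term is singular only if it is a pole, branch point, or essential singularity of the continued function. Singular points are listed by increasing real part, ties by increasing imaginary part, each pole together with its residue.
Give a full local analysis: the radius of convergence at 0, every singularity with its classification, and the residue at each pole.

Radius of convergence at 0: 1/2.
At -1/2: an algebraic (square-root) branch point.

Branch term (10/3)*sqrt(1 - γ/(-1/2)): its argument vanishes at γ = -1/2, a square-root branch point, modulus 1/2.
The radius of convergence is the smallest modulus among the singular points: 1/2.


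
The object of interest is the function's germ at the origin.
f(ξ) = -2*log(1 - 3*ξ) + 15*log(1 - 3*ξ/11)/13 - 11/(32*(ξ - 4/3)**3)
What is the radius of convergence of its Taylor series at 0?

The radius of convergence is 1/3.

Denominator factor (ξ - 4/3)^3: pole of order 3 at 4/3, modulus 4/3.
Branch term (15/13)*log(1 - ξ/(11/3)): its argument vanishes at ξ = 11/3, a logarithmic branch point, modulus 11/3.
Branch term (-2)*log(1 - ξ/(1/3)): its argument vanishes at ξ = 1/3, a logarithmic branch point, modulus 1/3.
The radius of convergence is the smallest modulus among the singular points: 1/3.


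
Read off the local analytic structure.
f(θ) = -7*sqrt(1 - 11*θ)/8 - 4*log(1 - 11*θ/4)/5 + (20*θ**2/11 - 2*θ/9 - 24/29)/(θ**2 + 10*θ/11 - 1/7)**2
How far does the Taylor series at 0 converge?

The radius of convergence is 1/11.

Denominator factor (θ**2 + 10*θ/11 - 1/7)^2: discriminant 1184/847, real irrational roots -5/11 + (2/77)*sqrt(518) and -5/11 - (2/77)*sqrt(518); poles of order 2, moduli -5/11 + (2/77)*sqrt(518) and 5/11 + (2/77)*sqrt(518).
Branch term (-7/8)*sqrt(1 - θ/(1/11)): its argument vanishes at θ = 1/11, a square-root branch point, modulus 1/11.
Branch term (-4/5)*log(1 - θ/(4/11)): its argument vanishes at θ = 4/11, a logarithmic branch point, modulus 4/11.
The radius of convergence is the smallest modulus among the singular points: 1/11.


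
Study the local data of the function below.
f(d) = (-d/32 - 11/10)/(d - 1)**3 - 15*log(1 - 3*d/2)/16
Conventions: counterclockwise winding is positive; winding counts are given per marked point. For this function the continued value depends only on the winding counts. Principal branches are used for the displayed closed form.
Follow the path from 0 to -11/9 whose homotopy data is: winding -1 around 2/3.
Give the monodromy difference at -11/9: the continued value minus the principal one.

The rational part is single-valued and drops out of the difference; each branch term changes only by its own monodromy.
(-15/16)*log(1 - d/(2/3)): each positive loop around 2/3 adds 2*pi*i to the log, so winding -1 contributes (-15/16)*(-1)*2*pi*i = (15/8)*pi*i.
Summing the contributions at d = -11/9 gives (15/8)*pi*i.

Continued minus principal equals (15/8)*pi*i.
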